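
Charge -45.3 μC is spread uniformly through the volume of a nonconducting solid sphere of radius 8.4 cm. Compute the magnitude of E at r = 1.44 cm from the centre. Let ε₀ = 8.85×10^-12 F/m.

Use a concentric Gaussian sphere at r = 1.44 cm (r < R).
For a uniform sphere the enclosed fraction is (r/R)³, so Q_enc = (-45.3 μC)(0.0144/0.084)³ = -2.282e-7 C.
Since E is radial and uniform over the Gaussian sphere, Φ = E·4πr² = Q_enc/ε₀.
E = |Q_enc|/(4πε₀r²) = (2.282×10^-7)/(4π·8.85×10^-12·(0.0144)²) = 9.90×10^6 N/C.

|E| = 9.90e6 N/C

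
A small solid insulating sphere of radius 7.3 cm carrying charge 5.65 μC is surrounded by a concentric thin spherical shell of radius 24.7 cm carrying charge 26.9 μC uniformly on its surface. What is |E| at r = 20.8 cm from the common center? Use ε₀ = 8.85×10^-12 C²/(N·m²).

1.17×10^6 V/m

By spherical symmetry E is radial; choose a Gaussian sphere of radius r = 20.8 cm (between the bodies, 7.3 cm < r < 24.7 cm).
Only the inner charge is enclosed; the outer shell contributes nothing inside itself. Q_enc = 5.65 μC = 5.65×10^-6 C.
Since E is radial and uniform over the Gaussian sphere, Φ = E·4πr² = Q_enc/ε₀.
E = |Q_enc|/(4πε₀r²) = (5.65e-6)/(4π·8.85×10^-12·(0.208)²) = 1.17×10^6 N/C.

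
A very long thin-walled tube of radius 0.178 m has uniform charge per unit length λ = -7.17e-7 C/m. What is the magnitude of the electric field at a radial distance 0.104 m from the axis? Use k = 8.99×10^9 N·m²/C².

E = 0 (no enclosed charge)

Coaxial Gaussian cylinder, radius r = 0.104 m, length L (r < 0.178 m, inside the shell).
All the surface charge lies outside this cylinder: Q_enc = 0, hence E = 0.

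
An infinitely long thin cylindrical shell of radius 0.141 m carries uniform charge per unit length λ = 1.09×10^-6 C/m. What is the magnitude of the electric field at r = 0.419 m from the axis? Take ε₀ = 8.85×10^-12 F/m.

E = 4.68×10^4 N/C

Coaxial Gaussian cylinder, radius r = 0.419 m, length L (r > 0.141 m).
The full line charge is enclosed: λ_enc = 1.09e-6 C/m.
Applying ∮E·dA = Q_enc/ε₀ with the end caps contributing no flux:
E = |λ_enc|/(2πε₀r) = (1.09×10^-6)/(2π·8.85×10^-12·0.419) = 4.68e4 N/C.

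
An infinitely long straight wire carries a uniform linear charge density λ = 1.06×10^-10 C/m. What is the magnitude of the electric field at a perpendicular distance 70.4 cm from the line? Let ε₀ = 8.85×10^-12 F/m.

E = 2.71 N/C

Coaxial Gaussian cylinder, radius r = 70.4 cm, length L.
Q_enc = λL, so λ_enc = 1.06×10^-10 C/m.
Applying ∮E·dA = Q_enc/ε₀ with the end caps contributing no flux:
E = |λ_enc|/(2πε₀r) = (1.06×10^-10)/(2π·8.85×10^-12·0.704) = 2.71 N/C.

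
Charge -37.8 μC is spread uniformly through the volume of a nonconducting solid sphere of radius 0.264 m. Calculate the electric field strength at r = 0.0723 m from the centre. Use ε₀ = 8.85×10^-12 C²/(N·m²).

Take a concentric spherical Gaussian surface of radius r = 0.0723 m (r < R).
Only the charge within r is enclosed: Q_enc = Q·(r/R)³ = (-37.8 μC)·(0.0723 m/0.264 m)³ = -7.764×10^-7 C.
Applying ∮E·dA = Q_enc/ε₀ with Φ = E(4πr²):
E = |Q_enc|/(4πε₀r²) = (7.764×10^-7)/(4π·8.85×10^-12·(0.0723)²) = 1.34×10^6 N/C.

1.34×10^6 N/C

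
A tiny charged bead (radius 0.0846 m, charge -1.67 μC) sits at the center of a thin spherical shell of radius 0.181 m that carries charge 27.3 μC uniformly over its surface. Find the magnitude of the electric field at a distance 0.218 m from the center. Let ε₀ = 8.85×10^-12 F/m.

E = 4.85e6 N/C

Take a concentric spherical Gaussian surface of radius r = 0.218 m (r > 0.181 m, enclosing both).
Q_enc = (-1.67 μC) + (27.3 μC) = 2.563e-5 C.
Gauss's law: E·4πr² = Q_enc/ε₀.
E = |Q_enc|/(4πε₀r²) = (2.563×10^-5)/(4π·8.85×10^-12·(0.218)²) = 4.85e6 N/C.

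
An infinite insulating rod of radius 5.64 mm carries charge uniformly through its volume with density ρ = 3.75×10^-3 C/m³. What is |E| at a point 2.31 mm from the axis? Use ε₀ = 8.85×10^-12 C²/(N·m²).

Coaxial Gaussian cylinder, radius r = 2.31 mm, length L (r < R).
Enclosed charge per unit length: λ_enc = ρ·πr² = (3.75e-3)π(0.00231)² = 6.286e-8 C/m.
Since E is radial and uniform over the curved surface, Φ = E·2πrL = Q_enc/ε₀ = λ_enc L/ε₀.
E = |λ_enc|/(2πε₀r) = (6.286×10^-8)/(2π·8.85×10^-12·0.00231) = 4.89×10^5 N/C.

|E| = 4.89×10^5 N/C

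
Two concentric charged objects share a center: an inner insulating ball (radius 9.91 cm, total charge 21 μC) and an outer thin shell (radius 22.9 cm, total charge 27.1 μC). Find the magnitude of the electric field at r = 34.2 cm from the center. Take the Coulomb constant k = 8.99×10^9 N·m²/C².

3.70×10^6 N/C

Take a concentric spherical Gaussian surface of radius r = 34.2 cm (r > 22.9 cm, enclosing both).
Q_enc = (21 μC) + (27.1 μC) = 4.81×10^-5 C.
Since E is radial and uniform over the Gaussian sphere, Φ = E·4πr² = Q_enc/ε₀.
E = k|Q_enc|/r² = (8.99×10^9)(4.81×10^-5)/(0.342)² = 3.70e6 N/C.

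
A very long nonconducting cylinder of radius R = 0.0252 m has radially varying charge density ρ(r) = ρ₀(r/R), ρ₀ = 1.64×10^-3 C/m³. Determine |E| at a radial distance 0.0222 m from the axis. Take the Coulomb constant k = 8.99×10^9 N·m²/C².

By cylindrical symmetry E is radial; use a coaxial Gaussian cylinder of radius 0.0222 m and length L (r < R).
Integrating ρ over the cross-section to radius r: λ_enc = (2πρ₀/R) ∫₀^r r'^2 dr' = 2πρ₀ r^3/(3·R) = 1.491×10^-6 C/m.
Gauss's law: E·2πrL = λ_enc L/ε₀.
E = 2k|λ_enc|/r = 2(8.99×10^9)(1.491e-6)/(0.0222) = 1.21×10^6 N/C.

|E| = 1.21×10^6 N/C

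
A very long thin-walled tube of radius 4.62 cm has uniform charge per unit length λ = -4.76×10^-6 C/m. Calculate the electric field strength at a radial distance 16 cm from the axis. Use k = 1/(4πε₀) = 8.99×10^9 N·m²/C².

|E| ≈ 5.35×10^5 N/C

Coaxial Gaussian cylinder, radius r = 16 cm, length L (r > 4.62 cm).
The full line charge is enclosed: λ_enc = -4.76e-6 C/m.
Applying ∮E·dA = Q_enc/ε₀ with the end caps contributing no flux:
E = 2k|λ_enc|/r = 2(8.99×10^9)(4.76e-6)/(0.16) = 5.35×10^5 N/C.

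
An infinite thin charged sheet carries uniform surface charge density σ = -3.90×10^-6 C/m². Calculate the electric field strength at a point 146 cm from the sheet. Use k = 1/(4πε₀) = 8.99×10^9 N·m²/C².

E ≈ 2.20×10^5 V/m

Choose a cylindrical pillbox piercing the sheet, end faces (area A) parallel to it.
Only the two end caps contribute flux: Φ = 2EA. With Q_enc = σA, Gauss's law gives E = |σ|/(2ε₀).
E = 2πk|σ| = 2π(8.99×10^9)(3.90×10^-6) = 2.20×10^5 N/C.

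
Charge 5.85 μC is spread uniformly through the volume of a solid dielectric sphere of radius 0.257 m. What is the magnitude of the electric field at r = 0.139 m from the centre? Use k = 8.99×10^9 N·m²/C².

E ≈ 4.31e5 N/C

Symmetry ⇒ E = E(r) r̂. Gaussian sphere of radius r = 0.139 m (r < R).
For a uniform sphere the enclosed fraction is (r/R)³, so Q_enc = (5.85 μC)(0.139/0.257)³ = 9.256×10^-7 C.
Gauss's law: E·4πr² = Q_enc/ε₀.
E = k|Q_enc|/r² = (8.99×10^9)(9.256×10^-7)/(0.139)² = 4.31×10^5 N/C.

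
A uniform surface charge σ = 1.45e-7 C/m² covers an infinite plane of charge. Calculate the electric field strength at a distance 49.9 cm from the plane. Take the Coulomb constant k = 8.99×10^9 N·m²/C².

|E| ≈ 8.19×10^3 V/m

The symmetry is planar: E is normal to the sheet and the same magnitude on both sides. Take a pillbox straddling the sheet with end-cap area A.
Only the two end caps contribute flux: Φ = 2EA. With Q_enc = σA, Gauss's law gives E = |σ|/(2ε₀).
E = 2πk|σ| = 2π(8.99×10^9)(1.45×10^-7) = 8.19×10^3 N/C.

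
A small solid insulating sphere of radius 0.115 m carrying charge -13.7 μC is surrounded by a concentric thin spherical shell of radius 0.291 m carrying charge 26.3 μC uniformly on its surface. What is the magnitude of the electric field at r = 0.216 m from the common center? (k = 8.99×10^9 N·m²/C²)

By spherical symmetry E is radial; choose a Gaussian sphere of radius r = 0.216 m (between the bodies, 0.115 m < r < 0.291 m).
Only the inner charge is enclosed; the outer shell contributes nothing inside itself. Q_enc = -13.7 μC = -1.37×10^-5 C.
Since E is radial and uniform over the Gaussian sphere, Φ = E·4πr² = Q_enc/ε₀.
E = k|Q_enc|/r² = (8.99×10^9)(1.37e-5)/(0.216)² = 2.64×10^6 N/C.

E ≈ 2.64×10^6 V/m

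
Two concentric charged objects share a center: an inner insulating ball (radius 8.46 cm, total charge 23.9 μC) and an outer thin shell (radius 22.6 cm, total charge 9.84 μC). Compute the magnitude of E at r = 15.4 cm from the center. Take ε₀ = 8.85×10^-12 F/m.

By spherical symmetry E is radial; choose a Gaussian sphere of radius r = 15.4 cm (between the bodies, 8.46 cm < r < 22.6 cm).
The shell at 22.6 cm lies outside the Gaussian surface, so Q_enc = 23.9 μC = 2.39e-5 C.
By Gauss's law, ∮E·dA = E·4πr² = Q_enc/ε₀.
E = |Q_enc|/(4πε₀r²) = (2.39e-5)/(4π·8.85×10^-12·(0.154)²) = 9.06e6 N/C.

9.06e6 V/m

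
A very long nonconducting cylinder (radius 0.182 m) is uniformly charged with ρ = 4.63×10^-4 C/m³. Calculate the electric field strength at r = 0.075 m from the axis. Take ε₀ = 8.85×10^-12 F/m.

E ≈ 1.96e6 V/m

Take a coaxial cylindrical Gaussian surface of radius r = 0.075 m and length L (r < R).
Enclosed charge per unit length: λ_enc = ρ·πr² = (4.63×10^-4)π(0.075)² = 8.182×10^-6 C/m.
Applying ∮E·dA = Q_enc/ε₀ with the end caps contributing no flux:
E = |λ_enc|/(2πε₀r) = (8.182e-6)/(2π·8.85×10^-12·0.075) = 1.96×10^6 N/C.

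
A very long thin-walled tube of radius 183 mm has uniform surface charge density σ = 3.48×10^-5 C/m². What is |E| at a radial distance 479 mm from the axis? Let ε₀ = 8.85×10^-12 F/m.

Coaxial Gaussian cylinder, radius r = 479 mm, length L (r > 183 mm).
The whole shell is enclosed: λ_enc = σ·2πR = (3.48e-5)·2π·(0.183) = 4.001×10^-5 C/m.
Since E is radial and uniform over the curved surface, Φ = E·2πrL = Q_enc/ε₀ = λ_enc L/ε₀.
E = |λ_enc|/(2πε₀r) = (4.001e-5)/(2π·8.85×10^-12·0.479) = 1.50e6 N/C.

E ≈ 1.50×10^6 N/C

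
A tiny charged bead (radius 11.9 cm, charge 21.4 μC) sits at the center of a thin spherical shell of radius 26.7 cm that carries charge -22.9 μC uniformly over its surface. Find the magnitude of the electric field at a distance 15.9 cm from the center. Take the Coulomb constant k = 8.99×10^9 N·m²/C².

7.61×10^6 N/C

Symmetry ⇒ E = E(r) r̂. Gaussian sphere of radius r = 15.9 cm (between the bodies, 11.9 cm < r < 26.7 cm).
Only the inner charge is enclosed; the outer shell contributes nothing inside itself. Q_enc = 21.4 μC = 2.14e-5 C.
By Gauss's law, ∮E·dA = E·4πr² = Q_enc/ε₀.
E = k|Q_enc|/r² = (8.99×10^9)(2.14×10^-5)/(0.159)² = 7.61×10^6 N/C.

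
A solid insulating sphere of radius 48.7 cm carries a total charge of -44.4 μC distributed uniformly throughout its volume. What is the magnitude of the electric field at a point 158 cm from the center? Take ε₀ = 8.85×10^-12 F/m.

Take a concentric spherical Gaussian surface of radius r = 158 cm (r > R, so the entire charge is enclosed).
Q_enc = -44.4 μC = -4.44×10^-5 C.
Since E is radial and uniform over the Gaussian sphere, Φ = E·4πr² = Q_enc/ε₀.
E = |Q_enc|/(4πε₀r²) = (4.44e-5)/(4π·8.85×10^-12·(1.58)²) = 1.60e5 N/C.

|E| ≈ 1.60e5 V/m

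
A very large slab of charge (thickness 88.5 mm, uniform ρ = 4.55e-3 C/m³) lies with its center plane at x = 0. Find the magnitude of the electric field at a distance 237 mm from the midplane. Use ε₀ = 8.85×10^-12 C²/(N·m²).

2.27×10^7 N/C

The point |x| = 237 mm lies outside the slab (half-thickness 0.04425 m). A symmetric pillbox spanning the full slab encloses Q_enc = ρ·d·A.
Flux = 2EA ⇒ E = |ρ|d/(2ε₀), independent of distance outside.
E = (4.55×10^-3)(0.0885)/(2·8.85×10^-12) = 2.27e7 N/C.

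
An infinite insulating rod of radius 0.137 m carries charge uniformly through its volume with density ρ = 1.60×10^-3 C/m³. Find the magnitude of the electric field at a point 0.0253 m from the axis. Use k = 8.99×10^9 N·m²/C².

Coaxial Gaussian cylinder, radius r = 0.0253 m, length L (r < R).
Enclosed charge per unit length: λ_enc = ρ·πr² = (1.60×10^-3)π(0.0253)² = 3.217×10^-6 C/m.
By Gauss's law (flux through the curved wall only), E·2πrL = λ_enc L/ε₀.
E = 2k|λ_enc|/r = 2(8.99×10^9)(3.217×10^-6)/(0.0253) = 2.29e6 N/C.

E = 2.29×10^6 N/C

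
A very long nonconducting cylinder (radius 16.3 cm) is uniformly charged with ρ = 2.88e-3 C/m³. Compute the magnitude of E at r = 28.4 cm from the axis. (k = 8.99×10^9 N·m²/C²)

Take a coaxial cylindrical Gaussian surface of radius r = 28.4 cm and length L (r > 16.3 cm, full cross-section enclosed).
λ_enc = ρ·πR² = (2.88e-3)π(0.163)² = 2.404×10^-4 C/m.
Applying ∮E·dA = Q_enc/ε₀ with the end caps contributing no flux:
E = 2k|λ_enc|/r = 2(8.99×10^9)(2.404×10^-4)/(0.284) = 1.52×10^7 N/C.

E = 1.52e7 N/C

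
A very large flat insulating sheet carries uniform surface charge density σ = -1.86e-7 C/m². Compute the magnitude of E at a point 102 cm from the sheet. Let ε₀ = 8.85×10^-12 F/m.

Choose a cylindrical pillbox piercing the sheet, end faces (area A) parallel to it.
Flux Φ = 2EA and Q_enc = σA, so 2EA = σA/ε₀ ⇒ E = |σ|/(2ε₀), independent of distance.
E = |σ|/(2ε₀) = (1.86×10^-7)/(2·8.85×10^-12) = 1.05e4 N/C.

|E| ≈ 1.05×10^4 N/C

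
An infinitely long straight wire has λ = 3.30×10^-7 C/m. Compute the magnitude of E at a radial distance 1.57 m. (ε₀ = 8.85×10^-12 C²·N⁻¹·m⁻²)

E ≈ 3.78×10^3 V/m

Coaxial Gaussian cylinder, radius r = 1.57 m, length L.
Q_enc = λL, so λ_enc = 3.30×10^-7 C/m.
Since E is radial and uniform over the curved surface, Φ = E·2πrL = Q_enc/ε₀ = λ_enc L/ε₀.
E = |λ_enc|/(2πε₀r) = (3.30e-7)/(2π·8.85×10^-12·1.57) = 3.78e3 N/C.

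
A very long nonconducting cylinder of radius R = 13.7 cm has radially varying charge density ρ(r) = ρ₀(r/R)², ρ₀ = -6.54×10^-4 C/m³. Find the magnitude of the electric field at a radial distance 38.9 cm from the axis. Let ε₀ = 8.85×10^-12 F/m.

By cylindrical symmetry E is radial; use a coaxial Gaussian cylinder of radius 38.9 cm and length L (r > R, full charge per length enclosed).
λ_enc = 2π ∫₀^R ρ₀(r'/R)^2 r' dr' = 2πρ₀R²/4 = -1.928×10^-5 C/m.
Since E is radial and uniform over the curved surface, Φ = E·2πrL = Q_enc/ε₀ = λ_enc L/ε₀.
E = |λ_enc|/(2πε₀r) = (1.928e-5)/(2π·8.85×10^-12·0.389) = 8.91×10^5 N/C.

|E| = 8.91×10^5 N/C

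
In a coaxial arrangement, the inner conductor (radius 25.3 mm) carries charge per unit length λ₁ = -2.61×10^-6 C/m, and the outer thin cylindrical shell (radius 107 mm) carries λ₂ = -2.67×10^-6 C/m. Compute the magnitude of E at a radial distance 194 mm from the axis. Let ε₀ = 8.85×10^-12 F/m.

Choose a coaxial cylinder of radius r = 194 mm (arbitrary length L) as the Gaussian surface (r > 107 mm, enclosing both).
λ_enc = λ₁ + λ₂ = (-2.61e-6) + (-2.67e-6) = -5.28×10^-6 C/m.
By Gauss's law (flux through the curved wall only), E·2πrL = λ_enc L/ε₀.
E = |λ_enc|/(2πε₀r) = (5.28×10^-6)/(2π·8.85×10^-12·0.194) = 4.89e5 N/C.

E ≈ 4.89×10^5 N/C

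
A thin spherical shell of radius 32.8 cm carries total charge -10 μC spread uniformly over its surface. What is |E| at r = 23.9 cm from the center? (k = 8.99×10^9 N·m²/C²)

Use a concentric Gaussian sphere at r = 23.9 cm (inside the shell, r < 32.8 cm).
No charge lies within this surface, so Q_enc = 0 and Gauss's law gives E·4πr² = 0 ⇒ E = 0.

E = 0 (no enclosed charge)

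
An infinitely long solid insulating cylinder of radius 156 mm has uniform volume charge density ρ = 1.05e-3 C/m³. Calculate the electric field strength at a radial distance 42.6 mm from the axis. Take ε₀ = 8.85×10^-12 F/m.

By cylindrical symmetry E is radial; use a coaxial Gaussian cylinder of radius 42.6 mm and length L (r < R).
Enclosed charge per unit length: λ_enc = ρ·πr² = (1.05×10^-3)π(0.0426)² = 5.986×10^-6 C/m.
Applying ∮E·dA = Q_enc/ε₀ with the end caps contributing no flux:
E = |λ_enc|/(2πε₀r) = (5.986e-6)/(2π·8.85×10^-12·0.0426) = 2.53e6 N/C.

|E| ≈ 2.53×10^6 V/m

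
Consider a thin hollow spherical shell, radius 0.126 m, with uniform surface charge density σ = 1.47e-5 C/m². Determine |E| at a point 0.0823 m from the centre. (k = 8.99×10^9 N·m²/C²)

Use a concentric Gaussian sphere at r = 0.0823 m (inside the shell, r < 0.126 m).
All the charge is outside the Gaussian surface: Q_enc = 0, hence E = 0 everywhere inside the shell.

E = 0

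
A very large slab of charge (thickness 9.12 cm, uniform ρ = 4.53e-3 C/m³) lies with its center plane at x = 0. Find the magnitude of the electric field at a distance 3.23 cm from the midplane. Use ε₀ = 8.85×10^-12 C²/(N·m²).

1.65×10^7 N/C

By symmetry E is perpendicular to the slab. A Gaussian pillbox from −3.23 cm to +3.23 cm (face area A) lies entirely within the slab.
Q_enc = ρ·(2x)·A and flux = 2EA, so 2EA = 2ρxA/ε₀ ⇒ E = |ρ|x/ε₀.
E = (4.53×10^-3)(0.0323)/(8.85×10^-12) = 1.65×10^7 N/C.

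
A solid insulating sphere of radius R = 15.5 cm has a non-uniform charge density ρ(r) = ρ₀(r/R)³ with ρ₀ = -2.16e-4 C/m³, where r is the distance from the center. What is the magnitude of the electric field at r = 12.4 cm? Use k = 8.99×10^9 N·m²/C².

E = 2.58×10^5 N/C

Symmetry ⇒ E = E(r) r̂. Gaussian sphere of radius r = 12.4 cm (r < R).
Integrate the density: Q_enc = 4π ∫₀^r ρ₀(r'/R)^3 r'² dr' = 4πρ₀ r^6/(6·R³) = -4.416×10^-7 C.
Since E is radial and uniform over the Gaussian sphere, Φ = E·4πr² = Q_enc/ε₀.
E = k|Q_enc|/r² = (8.99×10^9)(4.416×10^-7)/(0.124)² = 2.58e5 N/C.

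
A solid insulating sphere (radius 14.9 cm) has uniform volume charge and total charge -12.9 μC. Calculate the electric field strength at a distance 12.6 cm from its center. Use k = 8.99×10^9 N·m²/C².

|E| = 4.42×10^6 V/m

By spherical symmetry E is radial; choose a Gaussian sphere of radius r = 12.6 cm (r < R).
Only the charge within r is enclosed: Q_enc = Q·(r/R)³ = (-12.9 μC)·(12.6 cm/14.9 cm)³ = -7.801×10^-6 C.
Gauss's law: E·4πr² = Q_enc/ε₀.
E = k|Q_enc|/r² = (8.99×10^9)(7.801×10^-6)/(0.126)² = 4.42×10^6 N/C.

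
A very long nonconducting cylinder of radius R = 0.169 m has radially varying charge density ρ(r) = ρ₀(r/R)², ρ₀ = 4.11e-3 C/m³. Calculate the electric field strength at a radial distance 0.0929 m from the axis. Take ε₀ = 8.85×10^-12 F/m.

Coaxial Gaussian cylinder, radius r = 0.0929 m, length L (r < R).
Integrating ρ over the cross-section to radius r: λ_enc = (2πρ₀/R²) ∫₀^r r'^3 dr' = 2πρ₀ r^4/(4·R²) = 1.684×10^-5 C/m.
Applying ∮E·dA = Q_enc/ε₀ with the end caps contributing no flux:
E = |λ_enc|/(2πε₀r) = (1.684×10^-5)/(2π·8.85×10^-12·0.0929) = 3.26e6 N/C.

E ≈ 3.26×10^6 N/C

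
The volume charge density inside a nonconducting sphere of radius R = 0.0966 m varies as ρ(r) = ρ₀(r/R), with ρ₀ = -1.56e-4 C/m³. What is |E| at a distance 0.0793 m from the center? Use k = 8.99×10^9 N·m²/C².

|E| = 2.87e5 N/C

Symmetry ⇒ E = E(r) r̂. Gaussian sphere of radius r = 0.0793 m (r < R).
Integrate the density: Q_enc = 4π ∫₀^r ρ₀(r'/R)^1 r'² dr' = 4πρ₀ r^4/(4·R) = -2.006×10^-7 C.
Since E is radial and uniform over the Gaussian sphere, Φ = E·4πr² = Q_enc/ε₀.
E = k|Q_enc|/r² = (8.99×10^9)(2.006×10^-7)/(0.0793)² = 2.87×10^5 N/C.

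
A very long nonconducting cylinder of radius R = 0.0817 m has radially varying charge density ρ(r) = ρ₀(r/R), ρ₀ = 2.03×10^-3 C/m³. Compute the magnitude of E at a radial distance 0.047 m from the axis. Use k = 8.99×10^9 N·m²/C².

Take a coaxial cylindrical Gaussian surface of radius r = 0.047 m and length L (r < R).
Integrating ρ over the cross-section to radius r: λ_enc = (2πρ₀/R) ∫₀^r r'^2 dr' = 2πρ₀ r^3/(3·R) = 5.403×10^-6 C/m.
Since E is radial and uniform over the curved surface, Φ = E·2πrL = Q_enc/ε₀ = λ_enc L/ε₀.
E = 2k|λ_enc|/r = 2(8.99×10^9)(5.403×10^-6)/(0.047) = 2.07×10^6 N/C.

E = 2.07×10^6 N/C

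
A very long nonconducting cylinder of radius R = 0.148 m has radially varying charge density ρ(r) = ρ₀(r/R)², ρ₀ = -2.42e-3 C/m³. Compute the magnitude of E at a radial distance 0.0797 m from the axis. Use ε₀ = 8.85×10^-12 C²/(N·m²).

1.58×10^6 N/C

Take a coaxial cylindrical Gaussian surface of radius r = 0.0797 m and length L (r < R).
λ_enc = ∫₀^r ρ(r')·2πr' dr' = (2πρ₀/R²)·r^4/4 = -7.002e-6 C/m.
Gauss's law: E·2πrL = λ_enc L/ε₀.
E = |λ_enc|/(2πε₀r) = (7.002×10^-6)/(2π·8.85×10^-12·0.0797) = 1.58×10^6 N/C.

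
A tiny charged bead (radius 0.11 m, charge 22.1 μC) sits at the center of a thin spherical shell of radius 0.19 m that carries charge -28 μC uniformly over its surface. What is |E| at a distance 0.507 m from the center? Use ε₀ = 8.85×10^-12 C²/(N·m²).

E = 2.06×10^5 N/C

By spherical symmetry E is radial; choose a Gaussian sphere of radius r = 0.507 m (r > 0.19 m, enclosing both).
Q_enc = (22.1 μC) + (-28 μC) = -5.90e-6 C.
By Gauss's law, ∮E·dA = E·4πr² = Q_enc/ε₀.
E = |Q_enc|/(4πε₀r²) = (5.90×10^-6)/(4π·8.85×10^-12·(0.507)²) = 2.06e5 N/C.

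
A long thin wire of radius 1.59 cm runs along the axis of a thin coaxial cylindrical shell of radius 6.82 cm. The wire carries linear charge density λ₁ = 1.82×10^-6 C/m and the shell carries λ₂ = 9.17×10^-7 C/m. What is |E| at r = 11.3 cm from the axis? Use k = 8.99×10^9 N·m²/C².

Coaxial Gaussian cylinder, radius r = 11.3 cm, length L (r > 6.82 cm, enclosing both).
λ_enc = λ₁ + λ₂ = (1.82e-6) + (9.17×10^-7) = 2.737e-6 C/m.
By Gauss's law (flux through the curved wall only), E·2πrL = λ_enc L/ε₀.
E = 2k|λ_enc|/r = 2(8.99×10^9)(2.737e-6)/(0.113) = 4.35×10^5 N/C.

E = 4.35×10^5 N/C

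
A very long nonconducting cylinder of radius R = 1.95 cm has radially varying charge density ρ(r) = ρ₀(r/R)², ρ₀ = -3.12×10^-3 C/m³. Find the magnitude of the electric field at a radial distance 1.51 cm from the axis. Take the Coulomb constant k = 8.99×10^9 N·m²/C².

|E| ≈ 7.98×10^5 N/C

By cylindrical symmetry E is radial; use a coaxial Gaussian cylinder of radius 1.51 cm and length L (r < R).
λ_enc = ∫₀^r ρ(r')·2πr' dr' = (2πρ₀/R²)·r^4/4 = -6.701×10^-7 C/m.
Gauss's law: E·2πrL = λ_enc L/ε₀.
E = 2k|λ_enc|/r = 2(8.99×10^9)(6.701×10^-7)/(0.0151) = 7.98×10^5 N/C.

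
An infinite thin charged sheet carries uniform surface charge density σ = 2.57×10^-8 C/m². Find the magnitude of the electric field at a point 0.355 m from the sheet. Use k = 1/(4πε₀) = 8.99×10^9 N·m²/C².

|E| ≈ 1.45×10^3 V/m

By planar symmetry E is perpendicular to the sheet and uniform; use a Gaussian pillbox with flat faces of area A on each side of the sheet.
Flux Φ = 2EA and Q_enc = σA, so 2EA = σA/ε₀ ⇒ E = |σ|/(2ε₀), independent of distance.
E = 2πk|σ| = 2π(8.99×10^9)(2.57e-8) = 1.45×10^3 N/C.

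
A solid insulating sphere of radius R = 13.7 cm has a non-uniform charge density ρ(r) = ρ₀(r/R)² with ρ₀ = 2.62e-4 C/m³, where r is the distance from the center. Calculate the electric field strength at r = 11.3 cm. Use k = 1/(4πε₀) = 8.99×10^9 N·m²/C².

Symmetry ⇒ E = E(r) r̂. Gaussian sphere of radius r = 11.3 cm (r < R).
Integrate the density: Q_enc = 4π ∫₀^r ρ₀(r'/R)^2 r'² dr' = 4πρ₀ r^5/(5·R²) = 6.464×10^-7 C.
Since E is radial and uniform over the Gaussian sphere, Φ = E·4πr² = Q_enc/ε₀.
E = k|Q_enc|/r² = (8.99×10^9)(6.464e-7)/(0.113)² = 4.55×10^5 N/C.

|E| = 4.55×10^5 V/m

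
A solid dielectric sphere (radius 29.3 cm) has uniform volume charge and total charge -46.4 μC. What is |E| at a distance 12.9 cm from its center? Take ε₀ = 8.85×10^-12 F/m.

By spherical symmetry E is radial; choose a Gaussian sphere of radius r = 12.9 cm (r < R).
For a uniform sphere the enclosed fraction is (r/R)³, so Q_enc = (-46.4 μC)(0.129/0.293)³ = -3.96×10^-6 C.
Gauss's law: E·4πr² = Q_enc/ε₀.
E = |Q_enc|/(4πε₀r²) = (3.96×10^-6)/(4π·8.85×10^-12·(0.129)²) = 2.14×10^6 N/C.

E = 2.14e6 N/C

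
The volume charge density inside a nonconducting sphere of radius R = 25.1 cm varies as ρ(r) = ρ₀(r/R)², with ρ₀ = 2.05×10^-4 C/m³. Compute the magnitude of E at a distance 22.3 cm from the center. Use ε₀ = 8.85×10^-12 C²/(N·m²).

Symmetry ⇒ E = E(r) r̂. Gaussian sphere of radius r = 22.3 cm (r < R).
Integrate the density: Q_enc = 4π ∫₀^r ρ₀(r'/R)^2 r'² dr' = 4πρ₀ r^5/(5·R²) = 4.51×10^-6 C.
Applying ∮E·dA = Q_enc/ε₀ with Φ = E(4πr²):
E = |Q_enc|/(4πε₀r²) = (4.51×10^-6)/(4π·8.85×10^-12·(0.223)²) = 8.15×10^5 N/C.

8.15×10^5 N/C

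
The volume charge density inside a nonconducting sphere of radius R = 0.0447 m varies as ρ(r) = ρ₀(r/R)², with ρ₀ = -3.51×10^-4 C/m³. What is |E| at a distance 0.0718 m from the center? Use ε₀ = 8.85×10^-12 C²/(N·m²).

E = 1.37e5 V/m

Use a concentric Gaussian sphere at r = 0.0718 m (r > R, all charge enclosed).
Q_enc = 4π ∫₀^R ρ₀(r'/R)^2 r'² dr' = 4πρ₀R³/5 = -7.879e-8 C.
By Gauss's law, ∮E·dA = E·4πr² = Q_enc/ε₀.
E = |Q_enc|/(4πε₀r²) = (7.879e-8)/(4π·8.85×10^-12·(0.0718)²) = 1.37×10^5 N/C.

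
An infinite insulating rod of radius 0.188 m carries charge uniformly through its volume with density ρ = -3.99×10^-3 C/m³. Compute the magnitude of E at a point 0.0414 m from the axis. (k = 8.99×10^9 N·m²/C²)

Take a coaxial cylindrical Gaussian surface of radius r = 0.0414 m and length L (r < R).
Enclosed charge per unit length: λ_enc = ρ·πr² = (-3.99×10^-3)π(0.0414)² = -2.148e-5 C/m.
Applying ∮E·dA = Q_enc/ε₀ with the end caps contributing no flux:
E = 2k|λ_enc|/r = 2(8.99×10^9)(2.148×10^-5)/(0.0414) = 9.33e6 N/C.

9.33×10^6 N/C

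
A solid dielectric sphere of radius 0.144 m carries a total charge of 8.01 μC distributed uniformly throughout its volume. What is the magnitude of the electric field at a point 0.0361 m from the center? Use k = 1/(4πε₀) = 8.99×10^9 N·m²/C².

8.71×10^5 V/m

Symmetry ⇒ E = E(r) r̂. Gaussian sphere of radius r = 0.0361 m (r < R).
Only the charge within r is enclosed: Q_enc = Q·(r/R)³ = (8.01 μC)·(0.0361 m/0.144 m)³ = 1.262×10^-7 C.
Since E is radial and uniform over the Gaussian sphere, Φ = E·4πr² = Q_enc/ε₀.
E = k|Q_enc|/r² = (8.99×10^9)(1.262×10^-7)/(0.0361)² = 8.71e5 N/C.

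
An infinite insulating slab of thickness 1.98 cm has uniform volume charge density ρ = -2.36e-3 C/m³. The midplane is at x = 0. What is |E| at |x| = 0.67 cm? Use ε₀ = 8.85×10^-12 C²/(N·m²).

E = 1.79×10^6 N/C

By symmetry E is perpendicular to the slab. A Gaussian pillbox from −0.67 cm to +0.67 cm (face area A) lies entirely within the slab.
Q_enc = ρ·(2x)·A and flux = 2EA, so 2EA = 2ρxA/ε₀ ⇒ E = |ρ|x/ε₀.
E = (2.36×10^-3)(0.0067)/(8.85×10^-12) = 1.79×10^6 N/C.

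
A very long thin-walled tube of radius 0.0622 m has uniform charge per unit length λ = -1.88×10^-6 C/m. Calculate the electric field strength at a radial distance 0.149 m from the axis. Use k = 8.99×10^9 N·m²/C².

Take a coaxial cylindrical Gaussian surface of radius r = 0.149 m and length L (r > 0.0622 m).
The full line charge is enclosed: λ_enc = -1.88×10^-6 C/m.
Since E is radial and uniform over the curved surface, Φ = E·2πrL = Q_enc/ε₀ = λ_enc L/ε₀.
E = 2k|λ_enc|/r = 2(8.99×10^9)(1.88×10^-6)/(0.149) = 2.27×10^5 N/C.

|E| = 2.27×10^5 N/C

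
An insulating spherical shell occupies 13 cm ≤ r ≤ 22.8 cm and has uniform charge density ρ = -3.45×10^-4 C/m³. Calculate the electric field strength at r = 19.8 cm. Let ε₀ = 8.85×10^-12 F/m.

Use a concentric Gaussian sphere at r = 19.8 cm (within the shell material, 13 cm < r < 22.8 cm).
Only the shell between 13 cm and r is enclosed: Q_enc = ρ·(4π/3)(r³ − a³) = (-3.45×10^-4)·(4π/3)·((0.198)³ − (0.13)³) = -8.043e-6 C.
By Gauss's law, ∮E·dA = E·4πr² = Q_enc/ε₀.
E = |Q_enc|/(4πε₀r²) = (8.043e-6)/(4π·8.85×10^-12·(0.198)²) = 1.84×10^6 N/C.

1.84e6 N/C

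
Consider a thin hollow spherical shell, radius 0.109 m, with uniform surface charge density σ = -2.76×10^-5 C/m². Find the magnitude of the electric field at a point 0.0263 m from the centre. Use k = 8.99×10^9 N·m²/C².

Take a concentric spherical Gaussian surface of radius r = 0.0263 m (inside the shell, r < 0.109 m).
All the charge is outside the Gaussian surface: Q_enc = 0, hence E = 0 everywhere inside the shell.

|E| = 0 N/C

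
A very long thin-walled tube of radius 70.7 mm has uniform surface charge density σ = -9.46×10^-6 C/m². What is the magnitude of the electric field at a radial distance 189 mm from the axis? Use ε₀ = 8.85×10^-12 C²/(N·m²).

E ≈ 4.00e5 V/m

Take a coaxial cylindrical Gaussian surface of radius r = 189 mm and length L (r > 70.7 mm).
The whole shell is enclosed: λ_enc = σ·2πR = (-9.46×10^-6)·2π·(0.0707) = -4.202×10^-6 C/m.
By Gauss's law (flux through the curved wall only), E·2πrL = λ_enc L/ε₀.
E = |λ_enc|/(2πε₀r) = (4.202×10^-6)/(2π·8.85×10^-12·0.189) = 4.00×10^5 N/C.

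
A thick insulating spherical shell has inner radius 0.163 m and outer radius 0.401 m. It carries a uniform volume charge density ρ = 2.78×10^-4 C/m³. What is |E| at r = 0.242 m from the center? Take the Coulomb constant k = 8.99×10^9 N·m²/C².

|E| = 1.76×10^6 N/C

By spherical symmetry E is radial; choose a Gaussian sphere of radius r = 0.242 m (within the shell material, 0.163 m < r < 0.401 m).
Enclosed charge is the volume from a to r: Q_enc = (4π/3)ρ(r³ − a³) = 1.146e-5 C.
By Gauss's law, ∮E·dA = E·4πr² = Q_enc/ε₀.
E = k|Q_enc|/r² = (8.99×10^9)(1.146e-5)/(0.242)² = 1.76×10^6 N/C.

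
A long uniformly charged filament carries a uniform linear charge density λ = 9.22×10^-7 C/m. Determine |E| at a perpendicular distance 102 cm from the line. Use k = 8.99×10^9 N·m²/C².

E = 1.63×10^4 N/C

Coaxial Gaussian cylinder, radius r = 102 cm, length L.
Q_enc = λL, so λ_enc = 9.22e-7 C/m.
Applying ∮E·dA = Q_enc/ε₀ with the end caps contributing no flux:
E = 2k|λ_enc|/r = 2(8.99×10^9)(9.22×10^-7)/(1.02) = 1.63×10^4 N/C.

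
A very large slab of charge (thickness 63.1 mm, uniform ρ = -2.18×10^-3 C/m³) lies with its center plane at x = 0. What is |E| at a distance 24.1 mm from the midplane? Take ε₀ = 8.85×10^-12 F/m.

By symmetry E is perpendicular to the slab. A Gaussian pillbox from −24.1 mm to +24.1 mm (face area A) lies entirely within the slab.
Q_enc = ρ·(2x)·A and flux = 2EA, so 2EA = 2ρxA/ε₀ ⇒ E = |ρ|x/ε₀.
E = (2.18e-3)(0.0241)/(8.85×10^-12) = 5.94×10^6 N/C.

|E| ≈ 5.94×10^6 N/C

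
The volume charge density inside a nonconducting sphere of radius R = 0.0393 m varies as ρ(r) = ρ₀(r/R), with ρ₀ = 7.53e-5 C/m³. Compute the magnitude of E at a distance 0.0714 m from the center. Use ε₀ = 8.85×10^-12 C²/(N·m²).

Use a concentric Gaussian sphere at r = 0.0714 m (r > R, all charge enclosed).
Q_enc = 4π ∫₀^R ρ₀(r'/R)^1 r'² dr' = 4πρ₀R³/4 = 1.436e-8 C.
Gauss's law: E·4πr² = Q_enc/ε₀.
E = |Q_enc|/(4πε₀r²) = (1.436e-8)/(4π·8.85×10^-12·(0.0714)²) = 2.53×10^4 N/C.

2.53×10^4 N/C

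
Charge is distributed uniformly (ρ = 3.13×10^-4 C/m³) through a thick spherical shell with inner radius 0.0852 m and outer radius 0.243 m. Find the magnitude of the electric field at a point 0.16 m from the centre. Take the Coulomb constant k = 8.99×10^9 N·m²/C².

Symmetry ⇒ E = E(r) r̂. Gaussian sphere of radius r = 0.16 m (within the shell material, 0.0852 m < r < 0.243 m).
Only the shell between 0.0852 m and r is enclosed: Q_enc = ρ·(4π/3)(r³ − a³) = (3.13×10^-4)·(4π/3)·((0.16)³ − (0.0852)³) = 4.559e-6 C.
Since E is radial and uniform over the Gaussian sphere, Φ = E·4πr² = Q_enc/ε₀.
E = k|Q_enc|/r² = (8.99×10^9)(4.559e-6)/(0.16)² = 1.60×10^6 N/C.

E ≈ 1.60e6 N/C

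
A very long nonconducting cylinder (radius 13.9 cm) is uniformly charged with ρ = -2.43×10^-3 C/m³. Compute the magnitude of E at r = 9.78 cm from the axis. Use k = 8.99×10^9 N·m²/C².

E = 1.34e7 N/C

Take a coaxial cylindrical Gaussian surface of radius r = 9.78 cm and length L (r < R).
Charge inside radius r per length L is ρ·πr²·L, so λ_enc = ρπr² = -7.302×10^-5 C/m.
By Gauss's law (flux through the curved wall only), E·2πrL = λ_enc L/ε₀.
E = 2k|λ_enc|/r = 2(8.99×10^9)(7.302×10^-5)/(0.0978) = 1.34×10^7 N/C.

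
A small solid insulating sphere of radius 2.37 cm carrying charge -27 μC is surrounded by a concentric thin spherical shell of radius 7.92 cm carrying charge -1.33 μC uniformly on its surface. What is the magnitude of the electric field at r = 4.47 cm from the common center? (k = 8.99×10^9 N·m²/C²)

Take a concentric spherical Gaussian surface of radius r = 4.47 cm (between the bodies, 2.37 cm < r < 7.92 cm).
Only the inner charge is enclosed; the outer shell contributes nothing inside itself. Q_enc = -27 μC = -2.70e-5 C.
Since E is radial and uniform over the Gaussian sphere, Φ = E·4πr² = Q_enc/ε₀.
E = k|Q_enc|/r² = (8.99×10^9)(2.70×10^-5)/(0.0447)² = 1.21e8 N/C.

E = 1.21×10^8 N/C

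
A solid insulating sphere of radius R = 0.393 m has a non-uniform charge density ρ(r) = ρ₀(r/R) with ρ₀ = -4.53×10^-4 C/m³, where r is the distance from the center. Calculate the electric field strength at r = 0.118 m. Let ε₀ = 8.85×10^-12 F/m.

Use a concentric Gaussian sphere at r = 0.118 m (r < R).
Q_enc = ∫₀^r ρ(r')·4πr'² dr' = (4πρ₀/R) ∫₀^r r'^3 dr' = 4πρ₀ r^4/(4·R) = -7.021e-7 C.
Since E is radial and uniform over the Gaussian sphere, Φ = E·4πr² = Q_enc/ε₀.
E = |Q_enc|/(4πε₀r²) = (7.021×10^-7)/(4π·8.85×10^-12·(0.118)²) = 4.53e5 N/C.

|E| = 4.53×10^5 V/m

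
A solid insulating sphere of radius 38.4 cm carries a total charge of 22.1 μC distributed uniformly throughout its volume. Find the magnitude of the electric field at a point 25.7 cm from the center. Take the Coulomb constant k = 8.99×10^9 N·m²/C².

E ≈ 9.02×10^5 N/C

Symmetry ⇒ E = E(r) r̂. Gaussian sphere of radius r = 25.7 cm (r < R).
For a uniform sphere the enclosed fraction is (r/R)³, so Q_enc = (22.1 μC)(0.257/0.384)³ = 6.625e-6 C.
Applying ∮E·dA = Q_enc/ε₀ with Φ = E(4πr²):
E = k|Q_enc|/r² = (8.99×10^9)(6.625e-6)/(0.257)² = 9.02×10^5 N/C.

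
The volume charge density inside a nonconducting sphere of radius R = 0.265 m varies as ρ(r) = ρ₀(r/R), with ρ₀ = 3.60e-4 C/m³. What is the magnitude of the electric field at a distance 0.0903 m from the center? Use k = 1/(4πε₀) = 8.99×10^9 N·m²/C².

3.13e5 N/C

By spherical symmetry E is radial; choose a Gaussian sphere of radius r = 0.0903 m (r < R).
Q_enc = ∫₀^r ρ(r')·4πr'² dr' = (4πρ₀/R) ∫₀^r r'^3 dr' = 4πρ₀ r^4/(4·R) = 2.838e-7 C.
Applying ∮E·dA = Q_enc/ε₀ with Φ = E(4πr²):
E = k|Q_enc|/r² = (8.99×10^9)(2.838e-7)/(0.0903)² = 3.13e5 N/C.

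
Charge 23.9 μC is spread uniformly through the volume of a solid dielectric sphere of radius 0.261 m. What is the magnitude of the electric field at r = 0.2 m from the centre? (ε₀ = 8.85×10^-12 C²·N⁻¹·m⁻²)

Symmetry ⇒ E = E(r) r̂. Gaussian sphere of radius r = 0.2 m (r < R).
Only the charge within r is enclosed: Q_enc = Q·(r/R)³ = (23.9 μC)·(0.2 m/0.261 m)³ = 1.075×10^-5 C.
Since E is radial and uniform over the Gaussian sphere, Φ = E·4πr² = Q_enc/ε₀.
E = |Q_enc|/(4πε₀r²) = (1.075×10^-5)/(4π·8.85×10^-12·(0.2)²) = 2.42×10^6 N/C.

|E| = 2.42×10^6 V/m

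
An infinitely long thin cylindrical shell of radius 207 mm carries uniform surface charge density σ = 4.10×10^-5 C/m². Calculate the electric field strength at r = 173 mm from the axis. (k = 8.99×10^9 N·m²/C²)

E = 0 (no enclosed charge)

Choose a coaxial cylinder of radius r = 173 mm (arbitrary length L) as the Gaussian surface (r < 207 mm, inside the shell).
All the surface charge lies outside this cylinder: Q_enc = 0, hence E = 0.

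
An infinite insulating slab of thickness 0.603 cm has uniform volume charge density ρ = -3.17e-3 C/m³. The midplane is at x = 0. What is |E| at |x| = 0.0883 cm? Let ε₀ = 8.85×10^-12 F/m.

By symmetry E is perpendicular to the slab. A Gaussian pillbox from −0.0883 cm to +0.0883 cm (face area A) lies entirely within the slab.
Q_enc = ρ·(2x)·A and flux = 2EA, so 2EA = 2ρxA/ε₀ ⇒ E = |ρ|x/ε₀.
E = (3.17×10^-3)(0.000883)/(8.85×10^-12) = 3.16×10^5 N/C.

E ≈ 3.16×10^5 N/C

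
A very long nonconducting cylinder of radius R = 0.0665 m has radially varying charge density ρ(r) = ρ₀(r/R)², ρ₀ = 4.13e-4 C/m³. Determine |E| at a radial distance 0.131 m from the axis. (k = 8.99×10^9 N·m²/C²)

Choose a coaxial cylinder of radius r = 0.131 m (arbitrary length L) as the Gaussian surface (r > R, full charge per length enclosed).
λ_enc = 2π ∫₀^R ρ₀(r'/R)^2 r' dr' = 2πρ₀R²/4 = 2.869e-6 C/m.
Applying ∮E·dA = Q_enc/ε₀ with the end caps contributing no flux:
E = 2k|λ_enc|/r = 2(8.99×10^9)(2.869e-6)/(0.131) = 3.94×10^5 N/C.

|E| = 3.94×10^5 N/C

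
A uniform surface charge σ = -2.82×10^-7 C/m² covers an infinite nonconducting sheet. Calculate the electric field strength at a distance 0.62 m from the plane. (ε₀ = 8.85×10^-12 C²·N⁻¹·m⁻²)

E = 1.59e4 N/C

By planar symmetry E is perpendicular to the sheet and uniform; use a Gaussian pillbox with flat faces of area A on each side of the sheet.
Flux Φ = 2EA and Q_enc = σA, so 2EA = σA/ε₀ ⇒ E = |σ|/(2ε₀), independent of distance.
E = |σ|/(2ε₀) = (2.82×10^-7)/(2·8.85×10^-12) = 1.59e4 N/C.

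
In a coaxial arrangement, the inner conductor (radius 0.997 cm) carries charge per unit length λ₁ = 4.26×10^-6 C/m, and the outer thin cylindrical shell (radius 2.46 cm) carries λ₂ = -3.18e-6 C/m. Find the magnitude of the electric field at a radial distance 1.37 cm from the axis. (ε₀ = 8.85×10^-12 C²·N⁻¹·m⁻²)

Choose a coaxial cylinder of radius r = 1.37 cm (arbitrary length L) as the Gaussian surface (between the conductors, 0.997 cm < r < 2.46 cm).
The shell at 2.46 cm lies outside the Gaussian surface, so λ_enc = λ₁ = 4.26×10^-6 C/m.
Since E is radial and uniform over the curved surface, Φ = E·2πrL = Q_enc/ε₀ = λ_enc L/ε₀.
E = |λ_enc|/(2πε₀r) = (4.26e-6)/(2π·8.85×10^-12·0.0137) = 5.59×10^6 N/C.

E = 5.59e6 V/m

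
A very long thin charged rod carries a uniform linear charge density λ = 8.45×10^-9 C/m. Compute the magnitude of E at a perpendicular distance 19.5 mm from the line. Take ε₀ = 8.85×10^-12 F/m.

Take a coaxial cylindrical Gaussian surface of radius r = 19.5 mm and length L.
Q_enc = λL, so λ_enc = 8.45×10^-9 C/m.
Gauss's law: E·2πrL = λ_enc L/ε₀.
E = |λ_enc|/(2πε₀r) = (8.45×10^-9)/(2π·8.85×10^-12·0.0195) = 7.79e3 N/C.

E = 7.79e3 V/m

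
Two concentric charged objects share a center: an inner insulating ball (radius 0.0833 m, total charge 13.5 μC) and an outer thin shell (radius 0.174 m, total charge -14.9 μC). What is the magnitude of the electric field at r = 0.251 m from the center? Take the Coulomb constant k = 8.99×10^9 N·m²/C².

|E| = 2.00×10^5 N/C

Take a concentric spherical Gaussian surface of radius r = 0.251 m (r > 0.174 m, enclosing both).
Q_enc = (13.5 μC) + (-14.9 μC) = -1.40×10^-6 C.
Applying ∮E·dA = Q_enc/ε₀ with Φ = E(4πr²):
E = k|Q_enc|/r² = (8.99×10^9)(1.40×10^-6)/(0.251)² = 2.00e5 N/C.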